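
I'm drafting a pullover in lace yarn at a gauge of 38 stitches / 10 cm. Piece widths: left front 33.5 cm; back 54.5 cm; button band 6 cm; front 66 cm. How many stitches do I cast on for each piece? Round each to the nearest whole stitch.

left front 127; back 207; button band 23; front 251.

Rate = 38/10 = 3.8 sts per cm.
left front: 33.5 × 3.8 = 127.30 → 127.
back: 54.5 × 3.8 = 207.10 → 207.
button band: 6 × 3.8 = 22.80 → 23.
front: 66 × 3.8 = 250.80 → 251.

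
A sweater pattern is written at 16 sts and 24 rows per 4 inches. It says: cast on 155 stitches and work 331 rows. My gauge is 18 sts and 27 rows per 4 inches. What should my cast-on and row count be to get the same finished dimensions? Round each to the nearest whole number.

Stitches: 155 × 18/16 = 174.38 → 174.
Rows: 331 × 27/24 = 372.38 → 372.

Cast on 174 stitches; work 372 rows.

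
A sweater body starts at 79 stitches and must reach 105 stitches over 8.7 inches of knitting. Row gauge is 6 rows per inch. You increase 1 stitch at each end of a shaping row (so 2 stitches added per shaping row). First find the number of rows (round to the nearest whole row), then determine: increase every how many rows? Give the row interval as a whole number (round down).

Increase every 4th row.

Rows = 8.7 × 6 = 52.2 → 52 rows.
Stitches to add: 26 → 13 shaping rows (at 2 st each).
52 / 13 = 4.00 → every 4 rows.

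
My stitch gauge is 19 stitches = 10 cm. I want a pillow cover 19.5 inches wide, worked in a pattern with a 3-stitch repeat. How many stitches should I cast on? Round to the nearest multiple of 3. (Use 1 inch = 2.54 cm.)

19.5 in = 19.5 × 2.54 = 49.53 cm.
19 / 10 = 1.9 sts/cm.
49.53 × 1.9 = 94.11 sts.
→ 93.

CO 93 sts.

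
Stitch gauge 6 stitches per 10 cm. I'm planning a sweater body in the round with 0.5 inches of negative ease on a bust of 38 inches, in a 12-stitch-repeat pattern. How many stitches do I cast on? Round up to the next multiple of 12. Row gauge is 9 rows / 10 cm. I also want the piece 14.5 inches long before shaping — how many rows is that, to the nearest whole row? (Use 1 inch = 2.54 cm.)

Cast on 60 stitches; work 33 rows.

Finished = 38 − 0.5 = 37.5 inches.
37.5 inches × 2.54 = 95.25 cm.
6/10 = 0.6 sts per cm; 95.25 × 0.6 = 57.15 sts.
Next multiple of 12 → 60.
14.5 inches = 36.83 cm; × 0.9 = 33.15 → 33 rows.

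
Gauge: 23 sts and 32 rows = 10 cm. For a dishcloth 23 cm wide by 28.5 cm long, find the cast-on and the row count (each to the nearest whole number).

Stitch gauge = 23/10 = 2.3 sts/cm; 23 × 2.3 = 52.90 → 53 sts.
Row gauge = 32/10 = 3.2 rows/cm; 28.5 × 3.2 = 91.20 → 91 rows.

Cast on 53 stitches and work 91 rows.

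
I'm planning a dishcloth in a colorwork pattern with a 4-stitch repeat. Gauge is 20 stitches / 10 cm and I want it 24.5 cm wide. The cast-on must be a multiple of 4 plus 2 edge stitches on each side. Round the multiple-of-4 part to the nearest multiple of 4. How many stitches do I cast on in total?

CO 48 sts.

20 / 10 = 2 sts per cm.
24.5 × 2 = 49.00 sts.
Less 4 edge sts → 45.00 for the repeat.
Nearest multiple of 4: 44.
Add back 4 edge sts → 48.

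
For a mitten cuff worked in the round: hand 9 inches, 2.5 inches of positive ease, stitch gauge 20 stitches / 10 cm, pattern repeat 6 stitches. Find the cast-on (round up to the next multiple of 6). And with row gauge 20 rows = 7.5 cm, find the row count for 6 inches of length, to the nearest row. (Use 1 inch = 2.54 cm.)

Cast on 60 stitches; work 41 rows.

Finished = 9 + 2.5 = 11.5 inches.
11.5 inches × 2.54 = 29.21 cm.
20/10 = 2 sts per cm; 29.21 × 2 = 58.42 sts.
Next multiple of 6 → 60.
6 inches = 15.24 cm; × 2.667 = 40.64 → 41 rows.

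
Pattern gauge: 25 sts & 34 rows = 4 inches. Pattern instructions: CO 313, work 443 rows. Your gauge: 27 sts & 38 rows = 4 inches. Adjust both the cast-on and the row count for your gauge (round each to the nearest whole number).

Cast on 338 stitches; work 495 rows.

Stitches: 313 × 27/25 = 338.04 → 338.
Rows: 443 × 38/34 = 495.12 → 495.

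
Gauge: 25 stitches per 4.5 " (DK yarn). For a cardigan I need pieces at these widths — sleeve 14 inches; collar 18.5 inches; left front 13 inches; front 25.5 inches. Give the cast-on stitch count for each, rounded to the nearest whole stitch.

sleeve 78; collar 103; left front 72; front 142.

Rate = 25/4.5 = 5.556 sts per in.
sleeve: 14 × 5.556 = 77.78 → 78.
collar: 18.5 × 5.556 = 102.78 → 103.
left front: 13 × 5.556 = 72.22 → 72.
front: 25.5 × 5.556 = 141.67 → 142.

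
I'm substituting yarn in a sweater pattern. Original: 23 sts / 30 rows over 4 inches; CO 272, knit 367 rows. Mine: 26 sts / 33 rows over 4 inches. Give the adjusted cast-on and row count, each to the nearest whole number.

Stitches: 272 × 26/23 = 307.48 → 307.
Rows: 367 × 33/30 = 403.70 → 404.

Cast on 307 stitches; work 404 rows.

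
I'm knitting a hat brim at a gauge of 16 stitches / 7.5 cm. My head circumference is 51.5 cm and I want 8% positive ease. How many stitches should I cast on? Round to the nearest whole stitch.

Cast on 119 stitches.

Finished = 51.5 × 1.08 = 55.62 cm.
16 / 7.5 = 2.133 sts per cm.
55.62 × 2.133 = 118.66 sts.
→ 119 sts.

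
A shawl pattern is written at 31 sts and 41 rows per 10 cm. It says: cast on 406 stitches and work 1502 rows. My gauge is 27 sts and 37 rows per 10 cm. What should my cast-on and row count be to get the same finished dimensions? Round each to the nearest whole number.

Cast on 354 stitches; work 1355 rows.

Stitches: 406 × 27/31 = 353.61 → 354.
Rows: 1502 × 37/41 = 1355.46 → 1355.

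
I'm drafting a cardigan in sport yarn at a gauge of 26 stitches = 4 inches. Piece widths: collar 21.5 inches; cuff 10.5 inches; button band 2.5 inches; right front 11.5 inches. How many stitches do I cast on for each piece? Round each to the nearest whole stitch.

Rate = 26/4 = 6.5 sts per in.
collar: 21.5 × 6.5 = 139.75 → 140.
cuff: 10.5 × 6.5 = 68.25 → 68.
button band: 2.5 × 6.5 = 16.25 → 16.
right front: 11.5 × 6.5 = 74.75 → 75.

collar 140; cuff 68; button band 16; right front 75.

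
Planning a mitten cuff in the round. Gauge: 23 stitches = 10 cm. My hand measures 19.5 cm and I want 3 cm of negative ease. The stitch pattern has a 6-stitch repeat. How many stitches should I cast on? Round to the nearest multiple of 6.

CO 36 sts.

Finished = 19.5 − 3 = 16.5 cm.
23 / 10 = 2.3 sts/cm.
16.5 × 2.3 = 37.95 sts.
Nearest multiple of 6: 36.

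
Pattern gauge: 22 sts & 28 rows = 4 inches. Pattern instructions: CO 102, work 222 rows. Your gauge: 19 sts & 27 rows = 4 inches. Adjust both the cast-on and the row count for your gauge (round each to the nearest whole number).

Cast on 88 stitches; work 214 rows.

Stitches: 102 × 19/22 = 88.09 → 88.
Rows: 222 × 27/28 = 214.07 → 214.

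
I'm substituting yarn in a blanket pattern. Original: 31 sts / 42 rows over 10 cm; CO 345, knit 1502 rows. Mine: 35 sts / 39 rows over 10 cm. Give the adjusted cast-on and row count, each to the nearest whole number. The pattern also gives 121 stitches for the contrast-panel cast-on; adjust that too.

Stitches: 345 × 35/31 = 389.52 → 390.
Rows: 1502 × 39/42 = 1394.71 → 1395.
contrast-panel cast-on: 121 × 35/31 = 136.61 → 137.

Cast on 390 stitches; work 1395 rows; contrast-panel cast-on 137 stitches.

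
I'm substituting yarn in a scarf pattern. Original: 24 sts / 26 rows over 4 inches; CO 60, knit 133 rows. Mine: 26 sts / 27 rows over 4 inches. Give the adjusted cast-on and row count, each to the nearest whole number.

Stitches: 60 × 26/24 = 65.00 → 65.
Rows: 133 × 27/26 = 138.12 → 138.

Cast on 65 stitches; work 138 rows.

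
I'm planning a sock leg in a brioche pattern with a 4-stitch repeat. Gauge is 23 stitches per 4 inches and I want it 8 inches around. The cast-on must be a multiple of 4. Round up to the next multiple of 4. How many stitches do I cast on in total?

23 / 4 = 5.75 sts per inch.
8 × 5.75 = 46.00 sts.
Next multiple of 4: 48.

48 stitches.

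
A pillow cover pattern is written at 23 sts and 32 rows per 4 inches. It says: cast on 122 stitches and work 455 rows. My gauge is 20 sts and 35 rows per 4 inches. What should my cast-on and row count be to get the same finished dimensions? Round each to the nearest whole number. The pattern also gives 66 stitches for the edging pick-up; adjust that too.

Cast on 106 stitches; work 498 rows; edging pick-up 57 stitches.

Stitches: 122 × 20/23 = 106.09 → 106.
Rows: 455 × 35/32 = 497.66 → 498.
edging pick-up: 66 × 20/23 = 57.39 → 57.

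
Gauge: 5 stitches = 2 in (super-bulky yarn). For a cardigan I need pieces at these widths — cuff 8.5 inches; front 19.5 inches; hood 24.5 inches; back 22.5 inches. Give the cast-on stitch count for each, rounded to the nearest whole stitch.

cuff 21; front 49; hood 61; back 56.

Rate = 5/2 = 2.5 sts per in.
cuff: 8.5 × 2.5 = 21.25 → 21.
front: 19.5 × 2.5 = 48.75 → 49.
hood: 24.5 × 2.5 = 61.25 → 61.
back: 22.5 × 2.5 = 56.25 → 56.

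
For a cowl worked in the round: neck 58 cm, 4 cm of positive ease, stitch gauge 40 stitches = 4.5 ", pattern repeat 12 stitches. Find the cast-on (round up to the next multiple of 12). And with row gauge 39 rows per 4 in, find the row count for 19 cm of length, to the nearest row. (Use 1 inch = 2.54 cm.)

Finished = 58 + 4 = 62 cm.
62 cm × 1/2.54 = 24.41 inches.
40/4.5 = 8.889 sts per in; 24.41 × 8.889 = 216.97 sts.
Next multiple of 12 → 228.
19 cm = 7.48 inches; × 9.75 = 72.93 → 73 rows.

Cast on 228 stitches; work 73 rows.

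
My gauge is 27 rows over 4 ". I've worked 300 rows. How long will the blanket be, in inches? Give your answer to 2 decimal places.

27 rows / 4 inch = 6.75 rows per inch.
300 / 6.75 = 44.444 inches.

44.44 inches.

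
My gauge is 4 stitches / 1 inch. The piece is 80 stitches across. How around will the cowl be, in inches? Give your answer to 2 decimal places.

20.00 inches.

4 stitches / 1 inch = 4 stitches per inch.
80 / 4 = 20.000 inches.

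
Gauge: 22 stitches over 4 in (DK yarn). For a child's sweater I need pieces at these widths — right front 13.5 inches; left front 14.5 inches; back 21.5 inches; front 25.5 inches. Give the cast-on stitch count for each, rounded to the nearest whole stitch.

Rate = 22/4 = 5.5 sts per in.
right front: 13.5 × 5.5 = 74.25 → 74.
left front: 14.5 × 5.5 = 79.75 → 80.
back: 21.5 × 5.5 = 118.25 → 118.
front: 25.5 × 5.5 = 140.25 → 140.

right front 74; left front 80; back 118; front 140.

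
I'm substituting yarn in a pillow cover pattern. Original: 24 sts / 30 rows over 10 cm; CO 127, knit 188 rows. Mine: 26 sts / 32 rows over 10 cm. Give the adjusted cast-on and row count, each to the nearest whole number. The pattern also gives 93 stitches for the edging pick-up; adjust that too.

Cast on 138 stitches; work 201 rows; edging pick-up 101 stitches.

Stitches: 127 × 26/24 = 137.58 → 138.
Rows: 188 × 32/30 = 200.53 → 201.
edging pick-up: 93 × 26/24 = 100.75 → 101.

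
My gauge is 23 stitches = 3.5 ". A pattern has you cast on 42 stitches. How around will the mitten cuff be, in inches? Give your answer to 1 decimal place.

6.4 inches.

23 stitches / 3.5 inch = 6.571 stitches per inch.
42 / 6.571 = 6.39 inches.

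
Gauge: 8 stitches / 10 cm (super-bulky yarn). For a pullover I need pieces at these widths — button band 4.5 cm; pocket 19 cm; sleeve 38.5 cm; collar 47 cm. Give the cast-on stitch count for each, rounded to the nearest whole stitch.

button band 4; pocket 15; sleeve 31; collar 38.

Rate = 8/10 = 0.8 sts per cm.
button band: 4.5 × 0.8 = 3.60 → 4.
pocket: 19 × 0.8 = 15.20 → 15.
sleeve: 38.5 × 0.8 = 30.80 → 31.
collar: 47 × 0.8 = 37.60 → 38.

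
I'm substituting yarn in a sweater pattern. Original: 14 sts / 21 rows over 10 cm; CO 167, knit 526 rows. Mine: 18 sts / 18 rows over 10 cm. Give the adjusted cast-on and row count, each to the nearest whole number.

Stitches: 167 × 18/14 = 214.71 → 215.
Rows: 526 × 18/21 = 450.86 → 451.

Cast on 215 stitches; work 451 rows.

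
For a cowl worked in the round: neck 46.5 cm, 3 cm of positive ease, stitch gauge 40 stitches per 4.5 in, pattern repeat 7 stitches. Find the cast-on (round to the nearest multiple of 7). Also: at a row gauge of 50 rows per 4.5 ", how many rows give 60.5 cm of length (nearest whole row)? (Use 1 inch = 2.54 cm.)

Cast on 175 stitches; work 265 rows.

Finished = 46.5 + 3 = 49.5 cm.
49.5 cm × 1/2.54 = 19.49 inches.
40/4.5 = 8.889 sts per in; 19.49 × 8.889 = 173.23 sts.
Nearest multiple of 7 → 175.
60.5 cm = 23.82 inches; × 11.111 = 264.65 → 265 rows.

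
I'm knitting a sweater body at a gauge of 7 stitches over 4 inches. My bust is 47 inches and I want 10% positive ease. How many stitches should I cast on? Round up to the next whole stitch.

Cast on 91 stitches.

Finished = 47 × 1.10 = 51.70 in.
7 / 4 = 1.75 sts per inch.
51.70 × 1.75 = 90.47 sts.
→ 91 sts.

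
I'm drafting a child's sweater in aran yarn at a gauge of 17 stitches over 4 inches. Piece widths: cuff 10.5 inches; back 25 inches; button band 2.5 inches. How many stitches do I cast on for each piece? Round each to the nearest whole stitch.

cuff 45; back 106; button band 11.

Rate = 17/4 = 4.25 sts per in.
cuff: 10.5 × 4.25 = 44.62 → 45.
back: 25 × 4.25 = 106.25 → 106.
button band: 2.5 × 4.25 = 10.62 → 11.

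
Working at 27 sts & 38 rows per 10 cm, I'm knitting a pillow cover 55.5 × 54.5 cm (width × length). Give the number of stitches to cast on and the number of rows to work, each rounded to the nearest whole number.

Cast on 150 stitches and work 207 rows.

Stitch gauge = 27/10 = 2.7 sts/cm; 55.5 × 2.7 = 149.85 → 150 sts.
Row gauge = 38/10 = 3.8 rows/cm; 54.5 × 3.8 = 207.10 → 207 rows.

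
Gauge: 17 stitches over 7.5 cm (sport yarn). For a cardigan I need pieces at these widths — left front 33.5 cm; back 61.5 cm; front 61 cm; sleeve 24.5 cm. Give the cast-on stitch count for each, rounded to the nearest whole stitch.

Rate = 17/7.5 = 2.267 sts per cm.
left front: 33.5 × 2.267 = 75.93 → 76.
back: 61.5 × 2.267 = 139.40 → 139.
front: 61 × 2.267 = 138.27 → 138.
sleeve: 24.5 × 2.267 = 55.53 → 56.

left front 76; back 139; front 138; sleeve 56.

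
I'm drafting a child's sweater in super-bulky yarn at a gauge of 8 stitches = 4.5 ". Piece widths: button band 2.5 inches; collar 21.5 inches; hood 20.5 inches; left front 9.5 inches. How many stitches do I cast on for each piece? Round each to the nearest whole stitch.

Rate = 8/4.5 = 1.778 sts per in.
button band: 2.5 × 1.778 = 4.44 → 4.
collar: 21.5 × 1.778 = 38.22 → 38.
hood: 20.5 × 1.778 = 36.44 → 36.
left front: 9.5 × 1.778 = 16.89 → 17.

button band 4; collar 38; hood 36; left front 17.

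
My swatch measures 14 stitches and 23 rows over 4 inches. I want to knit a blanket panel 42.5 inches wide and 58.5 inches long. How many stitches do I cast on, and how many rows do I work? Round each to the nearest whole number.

Cast on 149 stitches and work 336 rows.

Stitch gauge = 14/4 = 3.5 sts/in; 42.5 × 3.5 = 148.75 → 149 sts.
Row gauge = 23/4 = 5.75 rows/in; 58.5 × 5.75 = 336.38 → 336 rows.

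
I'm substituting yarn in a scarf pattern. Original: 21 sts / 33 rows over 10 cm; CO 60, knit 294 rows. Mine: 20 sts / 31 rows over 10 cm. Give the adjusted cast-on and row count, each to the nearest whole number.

Stitches: 60 × 20/21 = 57.14 → 57.
Rows: 294 × 31/33 = 276.18 → 276.

Cast on 57 stitches; work 276 rows.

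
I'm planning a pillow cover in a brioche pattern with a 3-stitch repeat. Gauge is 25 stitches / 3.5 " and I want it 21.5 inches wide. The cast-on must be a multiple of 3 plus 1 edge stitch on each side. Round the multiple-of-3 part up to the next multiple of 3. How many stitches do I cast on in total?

CO 155 sts.

25 / 3.5 = 7.143 sts per inch.
21.5 × 7.143 = 153.57 sts.
Less 2 edge sts → 151.57 for the repeat.
Next multiple of 3: 153.
Add back 2 edge sts → 155.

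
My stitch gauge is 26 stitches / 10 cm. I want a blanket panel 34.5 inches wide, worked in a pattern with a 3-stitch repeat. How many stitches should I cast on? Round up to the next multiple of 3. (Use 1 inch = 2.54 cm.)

34.5 in = 34.5 × 2.54 = 87.63 cm.
26 / 10 = 2.6 sts/cm.
87.63 × 2.6 = 227.84 sts.
→ 228.

228 stitches.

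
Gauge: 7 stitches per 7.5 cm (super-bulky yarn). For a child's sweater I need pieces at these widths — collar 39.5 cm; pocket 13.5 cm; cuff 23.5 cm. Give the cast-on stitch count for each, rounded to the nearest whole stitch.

Rate = 7/7.5 = 0.933 sts per cm.
collar: 39.5 × 0.933 = 36.87 → 37.
pocket: 13.5 × 0.933 = 12.60 → 13.
cuff: 23.5 × 0.933 = 21.93 → 22.

collar 37; pocket 13; cuff 22.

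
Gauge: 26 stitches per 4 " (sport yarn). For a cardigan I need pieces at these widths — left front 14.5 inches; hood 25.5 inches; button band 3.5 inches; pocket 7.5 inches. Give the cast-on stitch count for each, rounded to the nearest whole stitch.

left front 94; hood 166; button band 23; pocket 49.

Rate = 26/4 = 6.5 sts per in.
left front: 14.5 × 6.5 = 94.25 → 94.
hood: 25.5 × 6.5 = 165.75 → 166.
button band: 3.5 × 6.5 = 22.75 → 23.
pocket: 7.5 × 6.5 = 48.75 → 49.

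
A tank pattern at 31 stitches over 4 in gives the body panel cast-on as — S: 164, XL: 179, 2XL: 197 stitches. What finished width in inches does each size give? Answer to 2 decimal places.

S 21.16 inches; XL 23.10 inches; 2XL 25.42 inches.

31/4 = 7.75 sts per in.
S: 164 / 7.75 = 21.161 → 21.16 in.
XL: 179 / 7.75 = 23.097 → 23.10 in.
2XL: 197 / 7.75 = 25.419 → 25.42 in.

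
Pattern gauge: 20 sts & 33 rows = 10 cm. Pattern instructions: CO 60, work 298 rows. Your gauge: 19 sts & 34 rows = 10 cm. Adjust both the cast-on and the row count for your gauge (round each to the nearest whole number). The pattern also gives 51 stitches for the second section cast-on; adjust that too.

Cast on 57 stitches; work 307 rows; second section cast-on 48 stitches.

Stitches: 60 × 19/20 = 57.00 → 57.
Rows: 298 × 34/33 = 307.03 → 307.
second section cast-on: 51 × 19/20 = 48.45 → 48.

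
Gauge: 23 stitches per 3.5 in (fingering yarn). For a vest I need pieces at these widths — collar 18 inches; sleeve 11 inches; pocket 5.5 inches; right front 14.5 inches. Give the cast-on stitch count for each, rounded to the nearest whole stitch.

collar 118; sleeve 72; pocket 36; right front 95.

Rate = 23/3.5 = 6.571 sts per in.
collar: 18 × 6.571 = 118.29 → 118.
sleeve: 11 × 6.571 = 72.29 → 72.
pocket: 5.5 × 6.571 = 36.14 → 36.
right front: 14.5 × 6.571 = 95.29 → 95.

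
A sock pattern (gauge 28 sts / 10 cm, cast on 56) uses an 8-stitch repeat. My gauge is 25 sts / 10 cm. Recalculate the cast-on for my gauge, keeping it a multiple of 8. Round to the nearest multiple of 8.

56 × 25 / 28 = 50.00.
Nearest multiple of 8: 48.

48 stitches.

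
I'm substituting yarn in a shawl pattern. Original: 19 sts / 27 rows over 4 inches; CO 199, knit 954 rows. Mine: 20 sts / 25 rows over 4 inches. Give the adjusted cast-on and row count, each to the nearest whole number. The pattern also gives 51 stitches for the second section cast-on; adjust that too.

Stitches: 199 × 20/19 = 209.47 → 209.
Rows: 954 × 25/27 = 883.33 → 883.
second section cast-on: 51 × 20/19 = 53.68 → 54.

Cast on 209 stitches; work 883 rows; second section cast-on 54 stitches.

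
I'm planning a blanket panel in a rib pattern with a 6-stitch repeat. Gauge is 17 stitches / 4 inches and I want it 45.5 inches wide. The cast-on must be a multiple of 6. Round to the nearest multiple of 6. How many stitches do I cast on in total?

Cast on 192 stitches.

17 / 4 = 4.25 sts per inch.
45.5 × 4.25 = 193.38 sts.
Nearest multiple of 6: 192.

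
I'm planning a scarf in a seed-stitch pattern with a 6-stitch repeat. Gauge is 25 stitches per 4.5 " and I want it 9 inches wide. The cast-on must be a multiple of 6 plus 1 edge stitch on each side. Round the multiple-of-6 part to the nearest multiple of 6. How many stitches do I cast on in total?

Cast on 50 stitches.

25 / 4.5 = 5.556 sts per inch.
9 × 5.556 = 50.00 sts.
Less 2 edge sts → 48.00 for the repeat.
Nearest multiple of 6: 48.
Add back 2 edge sts → 50.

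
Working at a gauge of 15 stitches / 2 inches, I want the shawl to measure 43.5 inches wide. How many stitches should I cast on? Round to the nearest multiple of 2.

326 stitches.

15 stitches / 2 in = 7.5 stitches per inch.
43.5 × 7.5 = 326.25 stitches.
Round to nearest multiple of 2 → 326.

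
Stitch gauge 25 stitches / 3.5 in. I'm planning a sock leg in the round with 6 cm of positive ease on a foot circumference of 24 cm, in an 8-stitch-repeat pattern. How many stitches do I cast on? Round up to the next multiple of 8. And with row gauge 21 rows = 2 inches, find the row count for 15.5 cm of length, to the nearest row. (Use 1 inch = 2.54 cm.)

Finished = 24 + 6 = 30 cm.
30 cm × 1/2.54 = 11.81 inches.
25/3.5 = 7.143 sts per in; 11.81 × 7.143 = 84.36 sts.
Next multiple of 8 → 88.
15.5 cm = 6.10 inches; × 10.5 = 64.07 → 64 rows.

Cast on 88 stitches; work 64 rows.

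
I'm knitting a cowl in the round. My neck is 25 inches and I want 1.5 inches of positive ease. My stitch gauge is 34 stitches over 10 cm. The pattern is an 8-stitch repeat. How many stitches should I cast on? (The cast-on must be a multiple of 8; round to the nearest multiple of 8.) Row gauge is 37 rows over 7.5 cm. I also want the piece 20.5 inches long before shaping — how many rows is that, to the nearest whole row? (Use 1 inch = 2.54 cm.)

Cast on 232 stitches; work 257 rows.

Finished = 25 + 1.5 = 26.5 inches.
26.5 inches × 2.54 = 67.31 cm.
34/10 = 3.4 sts per cm; 67.31 × 3.4 = 228.85 sts.
Nearest multiple of 8 → 232.
20.5 inches = 52.07 cm; × 4.933 = 256.88 → 257 rows.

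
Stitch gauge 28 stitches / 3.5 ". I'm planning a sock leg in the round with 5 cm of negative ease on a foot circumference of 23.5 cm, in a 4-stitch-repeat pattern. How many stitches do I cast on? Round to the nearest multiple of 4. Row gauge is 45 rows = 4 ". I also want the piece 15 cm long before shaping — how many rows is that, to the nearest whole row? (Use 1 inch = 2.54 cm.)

Finished = 23.5 − 5 = 18.5 cm.
18.5 cm × 1/2.54 = 7.28 inches.
28/3.5 = 8 sts per in; 7.28 × 8 = 58.27 sts.
Nearest multiple of 4 → 60.
15 cm = 5.91 inches; × 11.25 = 66.44 → 66 rows.

Cast on 60 stitches; work 66 rows.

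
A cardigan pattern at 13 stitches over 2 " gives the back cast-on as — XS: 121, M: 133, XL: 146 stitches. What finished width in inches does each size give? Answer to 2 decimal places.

XS 18.62 inches; M 20.46 inches; XL 22.46 inches.

13/2 = 6.5 sts per in.
XS: 121 / 6.5 = 18.615 → 18.62 in.
M: 133 / 6.5 = 20.462 → 20.46 in.
XL: 146 / 6.5 = 22.462 → 22.46 in.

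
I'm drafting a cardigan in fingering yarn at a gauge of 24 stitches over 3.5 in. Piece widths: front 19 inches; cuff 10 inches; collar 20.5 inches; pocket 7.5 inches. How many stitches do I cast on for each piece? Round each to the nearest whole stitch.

Rate = 24/3.5 = 6.857 sts per in.
front: 19 × 6.857 = 130.29 → 130.
cuff: 10 × 6.857 = 68.57 → 69.
collar: 20.5 × 6.857 = 140.57 → 141.
pocket: 7.5 × 6.857 = 51.43 → 51.

front 130; cuff 69; collar 141; pocket 51.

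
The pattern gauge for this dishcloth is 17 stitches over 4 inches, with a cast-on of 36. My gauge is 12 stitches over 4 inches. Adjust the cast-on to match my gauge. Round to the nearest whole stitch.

CO 25 sts.

Scale factor = 12 / 17 = 0.706.
36 × 12 / 17 = 25.41 sts.
→ 25 sts.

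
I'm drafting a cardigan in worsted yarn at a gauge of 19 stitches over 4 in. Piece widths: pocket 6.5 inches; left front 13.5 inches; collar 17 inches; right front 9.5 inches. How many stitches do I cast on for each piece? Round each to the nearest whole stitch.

Rate = 19/4 = 4.75 sts per in.
pocket: 6.5 × 4.75 = 30.88 → 31.
left front: 13.5 × 4.75 = 64.12 → 64.
collar: 17 × 4.75 = 80.75 → 81.
right front: 9.5 × 4.75 = 45.12 → 45.

pocket 31; left front 64; collar 81; right front 45.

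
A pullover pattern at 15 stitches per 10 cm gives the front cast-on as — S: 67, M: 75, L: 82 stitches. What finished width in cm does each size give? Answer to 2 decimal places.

15/10 = 1.5 sts per cm.
S: 67 / 1.5 = 44.667 → 44.67 cm.
M: 75 / 1.5 = 50.000 → 50.00 cm.
L: 82 / 1.5 = 54.667 → 54.67 cm.

S 44.67 cm; M 50.00 cm; L 54.67 cm.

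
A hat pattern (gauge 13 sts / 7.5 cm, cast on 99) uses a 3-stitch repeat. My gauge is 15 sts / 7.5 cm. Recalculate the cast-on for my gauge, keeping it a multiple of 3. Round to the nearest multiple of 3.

114 stitches.

99 × 15 / 13 = 114.23.
Nearest multiple of 3: 114.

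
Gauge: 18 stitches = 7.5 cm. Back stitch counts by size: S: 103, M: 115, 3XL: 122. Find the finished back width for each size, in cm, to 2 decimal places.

18/7.5 = 2.4 sts per cm.
S: 103 / 2.4 = 42.917 → 42.92 cm.
M: 115 / 2.4 = 47.917 → 47.92 cm.
3XL: 122 / 2.4 = 50.833 → 50.83 cm.

S 42.92 cm; M 47.92 cm; 3XL 50.83 cm.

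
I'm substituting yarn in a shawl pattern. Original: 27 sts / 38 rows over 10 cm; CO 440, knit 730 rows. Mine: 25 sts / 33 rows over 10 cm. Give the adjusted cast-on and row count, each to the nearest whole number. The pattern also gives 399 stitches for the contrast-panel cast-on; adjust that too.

Cast on 407 stitches; work 634 rows; contrast-panel cast-on 369 stitches.

Stitches: 440 × 25/27 = 407.41 → 407.
Rows: 730 × 33/38 = 633.95 → 634.
contrast-panel cast-on: 399 × 25/27 = 369.44 → 369.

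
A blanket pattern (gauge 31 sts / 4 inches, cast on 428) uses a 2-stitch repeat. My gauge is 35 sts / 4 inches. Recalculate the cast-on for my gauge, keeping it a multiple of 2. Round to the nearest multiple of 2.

CO 484 sts.

428 × 35 / 31 = 483.23.
Nearest multiple of 2: 484.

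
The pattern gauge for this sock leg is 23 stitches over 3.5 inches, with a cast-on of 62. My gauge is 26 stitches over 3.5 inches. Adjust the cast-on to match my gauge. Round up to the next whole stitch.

Cast on 71 stitches.

Scale factor = 26 / 23 = 1.130.
62 × 26 / 23 = 70.09 sts.
→ 71 sts.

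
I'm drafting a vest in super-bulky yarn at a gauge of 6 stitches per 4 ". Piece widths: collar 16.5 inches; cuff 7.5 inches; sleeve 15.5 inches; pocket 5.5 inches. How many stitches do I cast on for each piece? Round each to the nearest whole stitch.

Rate = 6/4 = 1.5 sts per in.
collar: 16.5 × 1.5 = 24.75 → 25.
cuff: 7.5 × 1.5 = 11.25 → 11.
sleeve: 15.5 × 1.5 = 23.25 → 23.
pocket: 5.5 × 1.5 = 8.25 → 8.

collar 25; cuff 11; sleeve 23; pocket 8.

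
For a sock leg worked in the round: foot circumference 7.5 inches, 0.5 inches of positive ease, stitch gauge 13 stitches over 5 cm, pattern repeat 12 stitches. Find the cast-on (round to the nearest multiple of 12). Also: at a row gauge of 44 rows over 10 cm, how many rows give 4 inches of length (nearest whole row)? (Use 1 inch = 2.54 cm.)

Cast on 48 stitches; work 45 rows.

Finished = 7.5 + 0.5 = 8 inches.
8 inches × 2.54 = 20.32 cm.
13/5 = 2.6 sts per cm; 20.32 × 2.6 = 52.83 sts.
Nearest multiple of 12 → 48.
4 inches = 10.16 cm; × 4.4 = 44.70 → 45 rows.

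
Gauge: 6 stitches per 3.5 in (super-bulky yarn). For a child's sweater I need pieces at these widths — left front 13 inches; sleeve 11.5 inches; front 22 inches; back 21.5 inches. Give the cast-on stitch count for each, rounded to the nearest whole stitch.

left front 22; sleeve 20; front 38; back 37.

Rate = 6/3.5 = 1.714 sts per in.
left front: 13 × 1.714 = 22.29 → 22.
sleeve: 11.5 × 1.714 = 19.71 → 20.
front: 22 × 1.714 = 37.71 → 38.
back: 21.5 × 1.714 = 36.86 → 37.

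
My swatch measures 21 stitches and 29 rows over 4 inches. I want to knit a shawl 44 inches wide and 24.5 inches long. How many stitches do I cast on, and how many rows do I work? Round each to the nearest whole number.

Cast on 231 stitches and work 178 rows.

Stitch gauge = 21/4 = 5.25 sts/in; 44 × 5.25 = 231.00 → 231 sts.
Row gauge = 29/4 = 7.25 rows/in; 24.5 × 7.25 = 177.62 → 178 rows.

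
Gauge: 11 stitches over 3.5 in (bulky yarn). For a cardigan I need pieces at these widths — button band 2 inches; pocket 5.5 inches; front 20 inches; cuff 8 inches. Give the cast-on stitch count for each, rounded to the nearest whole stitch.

button band 6; pocket 17; front 63; cuff 25.

Rate = 11/3.5 = 3.143 sts per in.
button band: 2 × 3.143 = 6.29 → 6.
pocket: 5.5 × 3.143 = 17.29 → 17.
front: 20 × 3.143 = 62.86 → 63.
cuff: 8 × 3.143 = 25.14 → 25.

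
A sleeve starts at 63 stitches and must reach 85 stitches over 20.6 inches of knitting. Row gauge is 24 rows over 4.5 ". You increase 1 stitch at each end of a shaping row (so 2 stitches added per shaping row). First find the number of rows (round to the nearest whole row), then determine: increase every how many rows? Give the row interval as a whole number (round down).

Increase every 10th row.

Rows = 20.6 × 5.333 = 109.9 → 110 rows.
Stitches to add: 22 → 11 shaping rows (at 2 st each).
110 / 11 = 10.00 → every 10 rows.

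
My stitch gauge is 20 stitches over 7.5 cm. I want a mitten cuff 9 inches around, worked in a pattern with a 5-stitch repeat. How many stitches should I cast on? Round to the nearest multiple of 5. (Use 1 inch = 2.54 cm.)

CO 60 sts.

9 in = 9 × 2.54 = 22.86 cm.
20 / 7.5 = 2.667 sts/cm.
22.86 × 2.667 = 60.96 sts.
→ 60.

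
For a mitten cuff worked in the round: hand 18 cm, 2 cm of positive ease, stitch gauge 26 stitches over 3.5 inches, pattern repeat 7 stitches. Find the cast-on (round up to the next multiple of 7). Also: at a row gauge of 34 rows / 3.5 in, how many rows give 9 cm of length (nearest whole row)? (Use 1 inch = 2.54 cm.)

Cast on 63 stitches; work 34 rows.

Finished = 18 + 2 = 20 cm.
20 cm × 1/2.54 = 7.87 inches.
26/3.5 = 7.429 sts per in; 7.87 × 7.429 = 58.49 sts.
Next multiple of 7 → 63.
9 cm = 3.54 inches; × 9.714 = 34.42 → 34 rows.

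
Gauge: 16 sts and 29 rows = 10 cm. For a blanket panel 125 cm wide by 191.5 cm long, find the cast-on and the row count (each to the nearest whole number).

Stitch gauge = 16/10 = 1.6 sts/cm; 125 × 1.6 = 200.00 → 200 sts.
Row gauge = 29/10 = 2.9 rows/cm; 191.5 × 2.9 = 555.35 → 555 rows.

Cast on 200 stitches and work 555 rows.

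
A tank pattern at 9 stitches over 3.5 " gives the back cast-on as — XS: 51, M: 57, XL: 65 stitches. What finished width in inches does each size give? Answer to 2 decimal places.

XS 19.83 inches; M 22.17 inches; XL 25.28 inches.

9/3.5 = 2.571 sts per in.
XS: 51 / 2.571 = 19.833 → 19.83 in.
M: 57 / 2.571 = 22.167 → 22.17 in.
XL: 65 / 2.571 = 25.278 → 25.28 in.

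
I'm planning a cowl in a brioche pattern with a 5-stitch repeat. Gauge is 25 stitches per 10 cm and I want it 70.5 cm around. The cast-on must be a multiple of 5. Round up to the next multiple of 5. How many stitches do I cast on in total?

CO 180 sts.

25 / 10 = 2.5 sts per cm.
70.5 × 2.5 = 176.25 sts.
Next multiple of 5: 180.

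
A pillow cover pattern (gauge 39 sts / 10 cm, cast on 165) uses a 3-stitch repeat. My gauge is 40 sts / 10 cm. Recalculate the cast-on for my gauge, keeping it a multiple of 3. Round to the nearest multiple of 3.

168 stitches.

165 × 40 / 39 = 169.23.
Nearest multiple of 3: 168.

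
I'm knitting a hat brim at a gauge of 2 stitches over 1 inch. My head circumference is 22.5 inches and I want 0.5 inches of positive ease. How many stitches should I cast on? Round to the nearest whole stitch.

Cast on 46 stitches.

Finished = 22.5 + 0.5 = 23 in.
2 / 1 = 2 sts per inch.
23.00 × 2 = 46.00 sts.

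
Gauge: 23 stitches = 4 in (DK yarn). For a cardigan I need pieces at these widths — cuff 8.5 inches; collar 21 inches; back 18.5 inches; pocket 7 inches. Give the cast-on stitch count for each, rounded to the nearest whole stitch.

cuff 49; collar 121; back 106; pocket 40.

Rate = 23/4 = 5.75 sts per in.
cuff: 8.5 × 5.75 = 48.88 → 49.
collar: 21 × 5.75 = 120.75 → 121.
back: 18.5 × 5.75 = 106.38 → 106.
pocket: 7 × 5.75 = 40.25 → 40.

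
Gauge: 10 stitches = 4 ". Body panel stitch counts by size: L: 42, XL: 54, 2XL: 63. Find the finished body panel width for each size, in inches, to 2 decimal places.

L 16.80 inches; XL 21.60 inches; 2XL 25.20 inches.

10/4 = 2.5 sts per in.
L: 42 / 2.5 = 16.800 → 16.80 in.
XL: 54 / 2.5 = 21.600 → 21.60 in.
2XL: 63 / 2.5 = 25.200 → 25.20 in.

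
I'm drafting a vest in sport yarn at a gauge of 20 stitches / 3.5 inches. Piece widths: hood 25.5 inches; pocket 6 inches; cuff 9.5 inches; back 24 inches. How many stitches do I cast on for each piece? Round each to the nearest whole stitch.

Rate = 20/3.5 = 5.714 sts per in.
hood: 25.5 × 5.714 = 145.71 → 146.
pocket: 6 × 5.714 = 34.29 → 34.
cuff: 9.5 × 5.714 = 54.29 → 54.
back: 24 × 5.714 = 137.14 → 137.

hood 146; pocket 34; cuff 54; back 137.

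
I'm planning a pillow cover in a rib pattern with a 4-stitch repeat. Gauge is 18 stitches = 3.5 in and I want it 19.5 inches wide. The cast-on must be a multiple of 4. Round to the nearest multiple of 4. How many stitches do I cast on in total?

18 / 3.5 = 5.143 sts per inch.
19.5 × 5.143 = 100.29 sts.
Nearest multiple of 4: 100.

100 stitches.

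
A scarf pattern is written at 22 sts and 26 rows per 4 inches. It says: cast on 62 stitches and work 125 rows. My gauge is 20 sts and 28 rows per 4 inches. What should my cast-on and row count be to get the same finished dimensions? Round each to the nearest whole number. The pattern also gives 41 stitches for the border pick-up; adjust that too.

Cast on 56 stitches; work 135 rows; border pick-up 37 stitches.

Stitches: 62 × 20/22 = 56.36 → 56.
Rows: 125 × 28/26 = 134.62 → 135.
border pick-up: 41 × 20/22 = 37.27 → 37.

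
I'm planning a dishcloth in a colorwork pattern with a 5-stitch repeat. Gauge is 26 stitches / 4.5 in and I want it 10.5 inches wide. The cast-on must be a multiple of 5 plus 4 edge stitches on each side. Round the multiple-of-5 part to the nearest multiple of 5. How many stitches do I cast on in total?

63 stitches.

26 / 4.5 = 5.778 sts per inch.
10.5 × 5.778 = 60.67 sts.
Less 8 edge sts → 52.67 for the repeat.
Nearest multiple of 5: 55.
Add back 8 edge sts → 63.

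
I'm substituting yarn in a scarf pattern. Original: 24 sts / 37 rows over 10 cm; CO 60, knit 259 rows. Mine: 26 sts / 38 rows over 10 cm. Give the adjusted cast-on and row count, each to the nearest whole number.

Stitches: 60 × 26/24 = 65.00 → 65.
Rows: 259 × 38/37 = 266.00 → 266.

Cast on 65 stitches; work 266 rows.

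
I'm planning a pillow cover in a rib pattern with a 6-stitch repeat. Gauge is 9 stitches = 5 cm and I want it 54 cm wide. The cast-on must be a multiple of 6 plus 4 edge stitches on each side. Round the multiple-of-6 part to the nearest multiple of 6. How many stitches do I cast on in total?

Cast on 98 stitches.

9 / 5 = 1.8 sts per cm.
54 × 1.8 = 97.20 sts.
Less 8 edge sts → 89.20 for the repeat.
Nearest multiple of 6: 90.
Add back 8 edge sts → 98.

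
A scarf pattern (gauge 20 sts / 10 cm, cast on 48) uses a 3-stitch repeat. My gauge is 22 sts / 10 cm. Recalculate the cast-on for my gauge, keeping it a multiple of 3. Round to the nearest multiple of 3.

48 × 22 / 20 = 52.80.
Nearest multiple of 3: 54.

Cast on 54 stitches.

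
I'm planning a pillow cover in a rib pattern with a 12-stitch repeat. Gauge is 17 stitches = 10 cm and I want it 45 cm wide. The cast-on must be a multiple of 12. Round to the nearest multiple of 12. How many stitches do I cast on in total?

17 / 10 = 1.7 sts per cm.
45 × 1.7 = 76.50 sts.
Nearest multiple of 12: 72.

CO 72 sts.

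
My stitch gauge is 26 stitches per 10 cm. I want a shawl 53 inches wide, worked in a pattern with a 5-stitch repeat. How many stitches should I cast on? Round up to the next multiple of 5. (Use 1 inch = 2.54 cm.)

Cast on 355 stitches.

53 in = 53 × 2.54 = 134.62 cm.
26 / 10 = 2.6 sts/cm.
134.62 × 2.6 = 350.01 sts.
→ 355.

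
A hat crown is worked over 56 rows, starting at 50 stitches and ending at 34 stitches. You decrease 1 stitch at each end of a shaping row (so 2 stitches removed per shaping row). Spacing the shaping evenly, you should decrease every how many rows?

Decrease every 7th row.

Stitches to remove: |34 − 50| = 16.
Shaping rows needed: 16 / 2 = 8.
56 rows / 8 = every 7 rows.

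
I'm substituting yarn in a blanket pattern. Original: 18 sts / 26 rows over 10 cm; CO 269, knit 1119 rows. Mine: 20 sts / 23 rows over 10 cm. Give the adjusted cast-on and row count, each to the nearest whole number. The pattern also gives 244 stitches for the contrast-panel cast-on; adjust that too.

Stitches: 269 × 20/18 = 298.89 → 299.
Rows: 1119 × 23/26 = 989.88 → 990.
contrast-panel cast-on: 244 × 20/18 = 271.11 → 271.

Cast on 299 stitches; work 990 rows; contrast-panel cast-on 271 stitches.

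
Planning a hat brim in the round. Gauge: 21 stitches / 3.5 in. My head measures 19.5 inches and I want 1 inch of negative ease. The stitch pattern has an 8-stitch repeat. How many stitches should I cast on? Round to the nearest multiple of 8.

Finished = 19.5 − 1 = 18.5 inches.
21 / 3.5 = 6 sts/in.
18.5 × 6 = 111.00 sts.
Nearest multiple of 8: 112.

Cast on 112 stitches.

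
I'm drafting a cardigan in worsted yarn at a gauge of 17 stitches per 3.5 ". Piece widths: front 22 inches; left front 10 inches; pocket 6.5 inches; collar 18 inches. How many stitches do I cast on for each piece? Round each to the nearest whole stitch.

Rate = 17/3.5 = 4.857 sts per in.
front: 22 × 4.857 = 106.86 → 107.
left front: 10 × 4.857 = 48.57 → 49.
pocket: 6.5 × 4.857 = 31.57 → 32.
collar: 18 × 4.857 = 87.43 → 87.

front 107; left front 49; pocket 32; collar 87.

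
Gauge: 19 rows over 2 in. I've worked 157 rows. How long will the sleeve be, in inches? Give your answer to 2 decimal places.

16.53 inches.

19 rows / 2 inch = 9.5 rows per inch.
157 / 9.5 = 16.526 inches.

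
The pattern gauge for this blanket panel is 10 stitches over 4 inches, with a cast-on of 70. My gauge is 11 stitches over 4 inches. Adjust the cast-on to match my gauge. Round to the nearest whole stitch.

77 stitches.

Scale factor = 11 / 10 = 1.100.
70 × 11 / 10 = 77.00 sts.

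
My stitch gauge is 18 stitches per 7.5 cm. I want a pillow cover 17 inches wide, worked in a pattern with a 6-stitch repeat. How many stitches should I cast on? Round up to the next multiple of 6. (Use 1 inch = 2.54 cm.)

Cast on 108 stitches.

17 in = 17 × 2.54 = 43.18 cm.
18 / 7.5 = 2.4 sts/cm.
43.18 × 2.4 = 103.63 sts.
→ 108.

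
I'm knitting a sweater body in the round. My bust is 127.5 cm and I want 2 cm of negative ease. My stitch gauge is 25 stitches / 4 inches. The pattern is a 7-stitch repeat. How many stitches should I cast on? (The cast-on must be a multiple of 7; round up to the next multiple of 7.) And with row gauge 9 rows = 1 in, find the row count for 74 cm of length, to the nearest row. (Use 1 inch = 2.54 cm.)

Cast on 315 stitches; work 262 rows.

Finished = 127.5 − 2 = 125.5 cm.
125.5 cm × 1/2.54 = 49.41 inches.
25/4 = 6.25 sts per in; 49.41 × 6.25 = 308.81 sts.
Next multiple of 7 → 315.
74 cm = 29.13 inches; × 9 = 262.20 → 262 rows.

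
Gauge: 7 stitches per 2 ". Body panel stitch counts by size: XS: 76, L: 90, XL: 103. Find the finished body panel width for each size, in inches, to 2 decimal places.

XS 21.71 inches; L 25.71 inches; XL 29.43 inches.

7/2 = 3.5 sts per in.
XS: 76 / 3.5 = 21.714 → 21.71 in.
L: 90 / 3.5 = 25.714 → 25.71 in.
XL: 103 / 3.5 = 29.429 → 29.43 in.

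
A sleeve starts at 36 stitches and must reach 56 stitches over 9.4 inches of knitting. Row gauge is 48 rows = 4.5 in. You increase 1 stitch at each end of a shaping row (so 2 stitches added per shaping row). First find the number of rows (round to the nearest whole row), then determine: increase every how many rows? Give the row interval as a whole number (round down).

Rows = 9.4 × 10.667 = 100.3 → 100 rows.
Stitches to add: 20 → 10 shaping rows (at 2 st each).
100 / 10 = 10.00 → every 10 rows.

Increase every 10th row.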